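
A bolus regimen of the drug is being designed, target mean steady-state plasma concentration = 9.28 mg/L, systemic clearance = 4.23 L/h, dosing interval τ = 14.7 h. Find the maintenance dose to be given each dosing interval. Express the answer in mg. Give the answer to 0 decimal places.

At steady state, Dose/τ = Css × CL.
Dose = Css × CL × τ = 9.28 × 4.230 × 14.7 = 577.0 mg

577 mg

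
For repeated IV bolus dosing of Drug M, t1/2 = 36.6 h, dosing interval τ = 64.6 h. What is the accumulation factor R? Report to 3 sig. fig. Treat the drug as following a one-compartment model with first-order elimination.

k = ln2 / t½ = 0.693147 / 36.6 = 0.01894 h⁻¹
e^(−kτ) = e^(−0.01894 × 64.6) = 0.2942
Accumulation ratio R = 1 / (1 − e^(−kτ)) = 1 / (1 − 0.2942) = 1.417

1.42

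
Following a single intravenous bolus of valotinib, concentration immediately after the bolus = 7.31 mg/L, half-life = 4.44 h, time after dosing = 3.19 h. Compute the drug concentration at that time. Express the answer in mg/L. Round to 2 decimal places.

4.44 mg/L

k = ln2 / t½ = 0.693147 / 4.44 = 0.1561 h⁻¹
C = C₀ · e^(−k·t) = 7.310 × e^(−0.1561 × 3.19)
  = 7.310 × 0.6078 = 4.443 mg/L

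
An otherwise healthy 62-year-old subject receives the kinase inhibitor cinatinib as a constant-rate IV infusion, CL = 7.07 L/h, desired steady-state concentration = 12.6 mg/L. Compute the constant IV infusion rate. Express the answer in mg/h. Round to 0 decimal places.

89 mg/h

At steady state, infusion rate R₀ = Css × CL = 12.6 × 7.070 = 89.08 mg/h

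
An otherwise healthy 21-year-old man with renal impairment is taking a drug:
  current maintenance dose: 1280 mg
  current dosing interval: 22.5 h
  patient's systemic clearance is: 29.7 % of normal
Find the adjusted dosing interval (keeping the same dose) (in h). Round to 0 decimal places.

To keep the same average steady-state level, dosing rate must scale with clearance.
CL ratio = 29.7 / 100 = 0.2970
New interval (same dose) = 22.5 / 0.2970 = 75.76 h

76 h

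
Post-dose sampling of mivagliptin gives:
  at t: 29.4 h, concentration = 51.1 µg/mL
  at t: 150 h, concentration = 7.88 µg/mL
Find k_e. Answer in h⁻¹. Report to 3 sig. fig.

k = ln(C₁/C₂) / (t₂ − t₁) = ln(51.1/7.88) / (150 − 29.4)
  = 1.869 / 120.6 = 0.01550 h⁻¹

0.0155 h⁻¹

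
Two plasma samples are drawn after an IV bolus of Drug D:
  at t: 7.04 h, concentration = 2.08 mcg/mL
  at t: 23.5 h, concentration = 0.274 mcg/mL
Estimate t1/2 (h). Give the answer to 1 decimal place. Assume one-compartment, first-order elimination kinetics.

5.6 h

k = ln(C₁/C₂) / (t₂ − t₁) = ln(2.08/0.274) / (23.5 − 7.04)
  = 2.027 / 16.46 = 0.1231 h⁻¹
t½ = ln2 / k = 0.693147 / 0.1231 = 5.631 h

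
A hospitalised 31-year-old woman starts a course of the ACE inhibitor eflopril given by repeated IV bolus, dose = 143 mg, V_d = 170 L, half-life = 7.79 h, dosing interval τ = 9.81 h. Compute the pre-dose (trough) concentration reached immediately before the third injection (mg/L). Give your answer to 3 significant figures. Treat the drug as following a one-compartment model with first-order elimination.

C₀ per dose = Dose / Vd = 143 / 170 = 0.8412 mg/L
k = ln2 / t½ = 0.693147 / 7.79 = 0.08898 h⁻¹
Fraction remaining after one interval: r = e^(−kτ) = e^(−0.08898 × 9.81) = 0.4177
Before dose 3, 2 doses have been given (aged 1τ, 2τ).
C_trough = C₀ × (r + r²) = 0.8412 × (0.4177 + 0.1745) = 0.4982 mg/L

0.498 mg/L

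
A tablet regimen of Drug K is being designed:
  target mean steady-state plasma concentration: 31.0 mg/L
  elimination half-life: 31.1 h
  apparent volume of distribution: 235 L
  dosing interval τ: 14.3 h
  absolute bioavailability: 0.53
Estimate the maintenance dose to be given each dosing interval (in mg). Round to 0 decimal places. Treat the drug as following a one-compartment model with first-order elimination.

4381 mg

k = ln2 / t½ = 0.693147 / 31.1 = 0.02229 h⁻¹
CL = k × Vd = 0.02229 × 235 = 5.238 L/h
At steady state, F × (Dose/τ) = Css × CL.
Dose = Css × CL × τ / F = 31.0 × 5.238 × 14.3 / 0.53 = 4381 mg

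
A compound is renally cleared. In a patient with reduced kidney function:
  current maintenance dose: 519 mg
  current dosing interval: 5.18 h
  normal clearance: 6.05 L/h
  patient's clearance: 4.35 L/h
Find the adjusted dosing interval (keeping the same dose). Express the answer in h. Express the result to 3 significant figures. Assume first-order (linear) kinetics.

7.20 h

To keep the same average steady-state level, dosing rate must scale with clearance.
CL ratio = 4.35 / 6.05 = 0.7190
New interval (same dose) = 5.18 / 0.7190 = 7.204 h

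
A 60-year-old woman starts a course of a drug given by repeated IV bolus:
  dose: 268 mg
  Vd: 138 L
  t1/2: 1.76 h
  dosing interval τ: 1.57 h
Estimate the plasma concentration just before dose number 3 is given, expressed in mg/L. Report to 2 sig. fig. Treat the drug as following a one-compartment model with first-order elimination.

1.6 mg/L

C₀ per dose = Dose / Vd = 268 / 138 = 1.942 mg/L
k = ln2 / t½ = 0.693147 / 1.76 = 0.3938 h⁻¹
Fraction remaining after one interval: r = e^(−kτ) = e^(−0.3938 × 1.57) = 0.5389
Before dose 3, 2 doses have been given (aged 1τ, 2τ).
C_trough = C₀ × (r + r²) = 1.942 × (0.5389 + 0.2904) = 1.611 mg/L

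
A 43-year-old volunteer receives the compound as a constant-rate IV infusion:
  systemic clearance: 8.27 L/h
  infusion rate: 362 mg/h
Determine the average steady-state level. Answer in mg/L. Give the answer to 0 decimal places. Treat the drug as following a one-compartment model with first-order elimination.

44 mg/L

At steady state Css = R₀ / CL = 362 / 8.270 = 43.77 mg/L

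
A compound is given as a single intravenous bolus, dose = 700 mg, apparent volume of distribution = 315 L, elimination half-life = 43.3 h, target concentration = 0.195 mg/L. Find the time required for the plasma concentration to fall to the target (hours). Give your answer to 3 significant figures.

C₀ = Dose / Vd = 700.0 / 315 = 2.222 mg/L
k = ln2 / t½ = 0.693147 / 43.3 = 0.01601 h⁻¹
t = ln(C₀ / C) / k = ln(2.222 / 0.195) / 0.01601
  = ln(11.39) / 0.01601 = 2.433 / 0.01601 = 152.0 h

152 h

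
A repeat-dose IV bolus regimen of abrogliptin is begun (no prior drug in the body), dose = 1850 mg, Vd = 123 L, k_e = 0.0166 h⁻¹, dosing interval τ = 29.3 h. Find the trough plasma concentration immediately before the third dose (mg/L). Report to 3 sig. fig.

C₀ per dose = Dose / Vd = 1850 / 123 = 15.04 mg/L
Fraction remaining after one interval: r = e^(−kτ) = e^(−0.01660 × 29.3) = 0.6148
Before dose 3, 2 doses have been given (aged 1τ, 2τ).
C_trough = C₀ × (r + r²) = 15.04 × (0.6148 + 0.3780) = 14.93 mg/L

14.9 mg/L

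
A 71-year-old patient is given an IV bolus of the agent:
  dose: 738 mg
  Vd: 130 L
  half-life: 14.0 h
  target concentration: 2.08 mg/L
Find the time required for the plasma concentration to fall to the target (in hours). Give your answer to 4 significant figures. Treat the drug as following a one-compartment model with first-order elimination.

C₀ = Dose / Vd = 738.0 / 130 = 5.677 mg/L
k = ln2 / t½ = 0.693147 / 14.0 = 0.04951 h⁻¹
t = ln(C₀ / C) / k = ln(5.677 / 2.08) / 0.04951
  = ln(2.729) / 0.04951 = 1.004 / 0.04951 = 20.28 h

20.28 h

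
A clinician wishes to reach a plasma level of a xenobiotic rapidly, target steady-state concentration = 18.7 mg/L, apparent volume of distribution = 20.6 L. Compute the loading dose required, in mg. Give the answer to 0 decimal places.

385 mg

LD = Css × Vd = 18.7 × 20.6 = 385.2 mg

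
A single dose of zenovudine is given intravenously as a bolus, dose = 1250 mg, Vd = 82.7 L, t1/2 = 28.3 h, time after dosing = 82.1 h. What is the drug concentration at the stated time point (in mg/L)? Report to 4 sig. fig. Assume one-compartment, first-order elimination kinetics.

2.023 mg/L

C₀ = Dose / Vd = 1250 / 82.7 = 15.11 mg/L
k = ln2 / t½ = 0.693147 / 28.3 = 0.02449 h⁻¹
C = C₀ · e^(−k·t) = 15.11 × e^(−0.02449 × 82.1)
  = 15.11 × 0.1339 = 2.023 mg/L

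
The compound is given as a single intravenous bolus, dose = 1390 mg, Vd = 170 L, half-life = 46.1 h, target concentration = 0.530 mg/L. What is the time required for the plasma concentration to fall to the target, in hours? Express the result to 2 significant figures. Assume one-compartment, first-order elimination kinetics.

180 h

C₀ = Dose / Vd = 1390 / 170 = 8.176 mg/L
k = ln2 / t½ = 0.693147 / 46.1 = 0.01504 h⁻¹
t = ln(C₀ / C) / k = ln(8.176 / 0.530) / 0.01504
  = ln(15.43) / 0.01504 = 2.736 / 0.01504 = 181.9 h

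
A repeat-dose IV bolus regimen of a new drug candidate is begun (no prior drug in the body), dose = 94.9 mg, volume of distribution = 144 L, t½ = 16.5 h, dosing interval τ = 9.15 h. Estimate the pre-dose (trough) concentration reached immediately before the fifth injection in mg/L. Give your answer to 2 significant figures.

C₀ per dose = Dose / Vd = 94.9 / 144 = 0.6590 mg/L
k = ln2 / t½ = 0.693147 / 16.5 = 0.04201 h⁻¹
Fraction remaining after one interval: r = e^(−kτ) = e^(−0.04201 × 9.15) = 0.6809
Before dose 5, 4 doses have been given (aged 1τ, 2τ, 3τ, 4τ).
C_trough = C₀ × (r + r² + … + r^4) = C₀ × r(1−r^4)/(1−r)
        = 0.6590 × 0.6809 × (1 − 0.2149) / (1 − 0.6809) = 1.104 mg/L

1.1 mg/L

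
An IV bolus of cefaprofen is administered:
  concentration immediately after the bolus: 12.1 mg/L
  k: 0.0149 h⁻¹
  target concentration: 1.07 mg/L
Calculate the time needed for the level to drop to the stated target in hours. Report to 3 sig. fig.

t = ln(C₀ / C) / k = ln(12.10 / 1.07) / 0.01490
  = ln(11.31) / 0.01490 = 2.426 / 0.01490 = 162.8 h

163 h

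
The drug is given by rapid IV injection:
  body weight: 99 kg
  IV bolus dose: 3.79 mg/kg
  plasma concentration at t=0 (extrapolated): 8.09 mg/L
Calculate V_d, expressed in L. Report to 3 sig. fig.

46.4 L

Dose = 3.79 × 99 = 375.2 mg
Vd = Dose / C₀ = 375.2 / 8.09 = 46.38 L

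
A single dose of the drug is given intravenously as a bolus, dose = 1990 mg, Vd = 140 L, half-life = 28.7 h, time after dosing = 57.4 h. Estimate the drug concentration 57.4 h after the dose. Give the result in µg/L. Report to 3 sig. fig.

C₀ = Dose / Vd = 1990 / 140 = 14.21 mg/L
k = ln2 / t½ = 0.693147 / 28.7 = 0.02415 h⁻¹
C = C₀ · e^(−k·t) = 14.21 × e^(−0.02415 × 57.4)
  = 14.21 × 0.2500 = 3.553 mg/L
Convert: 3.553 mg/L × 1000 = 3553 µg/L

3550 µg/L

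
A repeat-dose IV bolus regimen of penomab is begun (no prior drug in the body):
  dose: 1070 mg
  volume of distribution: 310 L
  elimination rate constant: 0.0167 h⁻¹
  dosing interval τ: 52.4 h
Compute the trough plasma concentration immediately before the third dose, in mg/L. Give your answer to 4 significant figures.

2.038 mg/L

C₀ per dose = Dose / Vd = 1070 / 310 = 3.452 mg/L
Fraction remaining after one interval: r = e^(−kτ) = e^(−0.01670 × 52.4) = 0.4168
Before dose 3, 2 doses have been given (aged 1τ, 2τ).
C_trough = C₀ × (r + r²) = 3.452 × (0.4168 + 0.1737) = 2.038 mg/L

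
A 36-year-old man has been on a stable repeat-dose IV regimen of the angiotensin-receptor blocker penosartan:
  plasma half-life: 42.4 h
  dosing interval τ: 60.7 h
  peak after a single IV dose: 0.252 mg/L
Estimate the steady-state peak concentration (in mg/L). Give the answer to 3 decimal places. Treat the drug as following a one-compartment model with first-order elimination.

k = ln2 / t½ = 0.693147 / 42.4 = 0.01635 h⁻¹
e^(−kτ) = e^(−0.01635 × 60.7) = 0.3707
Accumulation ratio R = 1 / (1 − e^(−kτ)) = 1 / (1 − 0.3707) = 1.589
Steady-state peak = C₀ × R = 0.252 × 1.589 = 0.4004 mg/L

0.400 mg/L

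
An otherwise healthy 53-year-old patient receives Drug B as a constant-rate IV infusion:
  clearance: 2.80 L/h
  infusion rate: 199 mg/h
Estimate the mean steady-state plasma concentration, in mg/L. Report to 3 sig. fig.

At steady state Css = R₀ / CL = 199 / 2.800 = 71.07 mg/L

71.1 mg/L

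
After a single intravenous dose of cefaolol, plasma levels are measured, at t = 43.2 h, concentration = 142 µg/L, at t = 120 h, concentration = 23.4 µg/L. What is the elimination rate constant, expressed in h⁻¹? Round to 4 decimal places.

0.0235 h⁻¹

k = ln(C₁/C₂) / (t₂ − t₁) = ln(142/23.4) / (120 − 43.2)
  = 1.803 / 76.80 = 0.02348 h⁻¹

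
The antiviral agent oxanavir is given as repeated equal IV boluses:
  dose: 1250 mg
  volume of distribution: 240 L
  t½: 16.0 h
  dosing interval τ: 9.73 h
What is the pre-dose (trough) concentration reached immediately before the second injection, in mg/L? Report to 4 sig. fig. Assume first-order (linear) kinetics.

C₀ per dose = Dose / Vd = 1250 / 240 = 5.208 mg/L
k = ln2 / t½ = 0.693147 / 16.0 = 0.04332 h⁻¹
Fraction remaining after one interval: r = e^(−kτ) = e^(−0.04332 × 9.73) = 0.6561
Before dose 2, 1 dose has been given (aged 1τ).
C_trough = C₀ × r = 5.208 × 0.6561 = 3.417 mg/L

3.417 mg/L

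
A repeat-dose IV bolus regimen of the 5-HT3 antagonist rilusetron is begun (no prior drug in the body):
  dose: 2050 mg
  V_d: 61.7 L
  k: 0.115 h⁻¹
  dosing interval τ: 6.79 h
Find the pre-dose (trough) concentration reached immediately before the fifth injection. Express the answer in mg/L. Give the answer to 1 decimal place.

C₀ per dose = Dose / Vd = 2050 / 61.7 = 33.23 mg/L
Fraction remaining after one interval: r = e^(−kτ) = e^(−0.1150 × 6.79) = 0.4580
Before dose 5, 4 doses have been given (aged 1τ, 2τ, 3τ, 4τ).
C_trough = C₀ × (r + r² + … + r^4) = C₀ × r(1−r^4)/(1−r)
        = 33.23 × 0.4580 × (1 − 0.04400) / (1 − 0.4580) = 26.84 mg/L

26.8 mg/L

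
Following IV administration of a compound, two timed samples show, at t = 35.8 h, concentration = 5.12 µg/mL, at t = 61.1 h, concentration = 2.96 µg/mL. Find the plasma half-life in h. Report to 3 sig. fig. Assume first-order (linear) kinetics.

k = ln(C₁/C₂) / (t₂ − t₁) = ln(5.12/2.96) / (61.1 − 35.8)
  = 0.5480 / 25.30 = 0.02166 h⁻¹
t½ = ln2 / k = 0.693147 / 0.02166 = 32.00 h

32.0 h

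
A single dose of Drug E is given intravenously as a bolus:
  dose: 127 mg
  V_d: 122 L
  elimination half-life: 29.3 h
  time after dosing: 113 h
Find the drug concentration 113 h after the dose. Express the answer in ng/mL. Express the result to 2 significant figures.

72 ng/mL

C₀ = Dose / Vd = 127.0 / 122 = 1.041 mg/L
k = ln2 / t½ = 0.693147 / 29.3 = 0.02366 h⁻¹
C = C₀ · e^(−k·t) = 1.041 × e^(−0.02366 × 113)
  = 1.041 × 0.06900 = 0.07183 mg/L
Convert: 0.07183 mg/L × 1000 = 71.83 ng/mL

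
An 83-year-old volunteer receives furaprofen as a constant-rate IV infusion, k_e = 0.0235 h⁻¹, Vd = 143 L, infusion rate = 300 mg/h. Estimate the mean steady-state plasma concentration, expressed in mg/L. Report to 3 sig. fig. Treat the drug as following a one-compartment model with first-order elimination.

89.3 mg/L

CL = k × Vd = 0.02350 × 143 = 3.361 L/h
At steady state Css = R₀ / CL = 300 / 3.361 = 89.26 mg/L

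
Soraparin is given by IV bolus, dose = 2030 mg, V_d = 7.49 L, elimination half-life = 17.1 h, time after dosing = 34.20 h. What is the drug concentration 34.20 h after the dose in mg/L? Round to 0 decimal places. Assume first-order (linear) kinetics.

C₀ = Dose / Vd = 2030 / 7.49 = 271.0 mg/L
k = ln2 / t½ = 0.693147 / 17.1 = 0.04053 h⁻¹
t / t½ = 34.20 / 17.1 = 2 half-lives
C = C₀ × (1/2)^2 = 271.0 × 0.2500 = 67.75 mg/L

68 mg/L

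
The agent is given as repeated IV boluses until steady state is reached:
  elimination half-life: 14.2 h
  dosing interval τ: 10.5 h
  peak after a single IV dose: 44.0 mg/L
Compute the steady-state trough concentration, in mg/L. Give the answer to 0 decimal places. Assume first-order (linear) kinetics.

66 mg/L

k = ln2 / t½ = 0.693147 / 14.2 = 0.04881 h⁻¹
e^(−kτ) = e^(−0.04881 × 10.5) = 0.5990
Accumulation ratio R = 1 / (1 − e^(−kτ)) = 1 / (1 − 0.5990) = 2.494
Steady-state trough = C₀ × R × e^(−kτ) = 44.0 × 2.494 × 0.5990 = 65.73 mg/L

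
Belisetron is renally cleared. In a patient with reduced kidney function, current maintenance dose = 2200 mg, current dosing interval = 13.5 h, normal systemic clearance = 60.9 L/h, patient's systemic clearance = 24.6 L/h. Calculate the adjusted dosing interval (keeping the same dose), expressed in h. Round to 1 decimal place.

To keep the same average steady-state level, dosing rate must scale with clearance.
CL ratio = 24.6 / 60.9 = 0.4039
New interval (same dose) = 13.5 / 0.4039 = 33.42 h

33.4 h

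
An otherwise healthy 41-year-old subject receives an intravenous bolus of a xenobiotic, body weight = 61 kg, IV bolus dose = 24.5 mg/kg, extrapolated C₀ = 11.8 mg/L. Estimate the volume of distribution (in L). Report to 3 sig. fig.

127 L

Dose = 24.5 × 61 = 1495 mg
Vd = Dose / C₀ = 1495 / 11.8 = 126.7 L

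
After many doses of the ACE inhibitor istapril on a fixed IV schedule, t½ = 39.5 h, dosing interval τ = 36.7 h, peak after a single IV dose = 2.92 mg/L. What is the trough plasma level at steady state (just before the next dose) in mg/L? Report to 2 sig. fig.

k = ln2 / t½ = 0.693147 / 39.5 = 0.01755 h⁻¹
e^(−kτ) = e^(−0.01755 × 36.7) = 0.5251
Accumulation ratio R = 1 / (1 − e^(−kτ)) = 1 / (1 − 0.5251) = 2.106
Steady-state trough = C₀ × R × e^(−kτ) = 2.92 × 2.106 × 0.5251 = 3.229 mg/L

3.2 mg/L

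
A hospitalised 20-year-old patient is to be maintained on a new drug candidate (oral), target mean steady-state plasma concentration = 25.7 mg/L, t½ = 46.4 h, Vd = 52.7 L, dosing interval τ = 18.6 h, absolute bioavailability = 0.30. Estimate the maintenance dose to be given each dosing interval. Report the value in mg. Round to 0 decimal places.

1254 mg

k = ln2 / t½ = 0.693147 / 46.4 = 0.01494 h⁻¹
CL = k × Vd = 0.01494 × 52.7 = 0.7873 L/h
At steady state, F × (Dose/τ) = Css × CL.
Dose = Css × CL × τ / F = 25.7 × 0.7873 × 18.6 / 0.30 = 1254 mg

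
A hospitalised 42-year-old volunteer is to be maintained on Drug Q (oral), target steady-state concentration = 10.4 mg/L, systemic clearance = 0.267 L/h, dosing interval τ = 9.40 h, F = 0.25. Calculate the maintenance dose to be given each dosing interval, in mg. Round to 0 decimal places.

104 mg

At steady state, F × (Dose/τ) = Css × CL.
Dose = Css × CL × τ / F = 10.4 × 0.2670 × 9.40 / 0.25 = 104.4 mg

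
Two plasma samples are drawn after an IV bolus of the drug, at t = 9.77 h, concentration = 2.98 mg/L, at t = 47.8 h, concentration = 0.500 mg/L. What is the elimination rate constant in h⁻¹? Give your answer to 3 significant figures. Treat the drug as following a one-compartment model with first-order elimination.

k = ln(C₁/C₂) / (t₂ − t₁) = ln(2.98/0.500) / (47.8 − 9.77)
  = 1.785 / 38.03 = 0.04694 h⁻¹

0.0469 h⁻¹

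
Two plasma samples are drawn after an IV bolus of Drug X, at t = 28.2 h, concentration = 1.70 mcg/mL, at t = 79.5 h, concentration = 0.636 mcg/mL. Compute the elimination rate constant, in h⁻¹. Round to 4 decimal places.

k = ln(C₁/C₂) / (t₂ − t₁) = ln(1.70/0.636) / (79.5 − 28.2)
  = 0.9832 / 51.30 = 0.01917 h⁻¹

0.0192 h⁻¹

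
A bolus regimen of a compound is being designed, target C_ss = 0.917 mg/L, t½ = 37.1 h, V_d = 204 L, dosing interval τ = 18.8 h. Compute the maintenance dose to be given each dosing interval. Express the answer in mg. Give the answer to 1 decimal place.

65.7 mg

k = ln2 / t½ = 0.693147 / 37.1 = 0.01868 h⁻¹
CL = k × Vd = 0.01868 × 204 = 3.811 L/h
At steady state, Dose/τ = Css × CL.
Dose = Css × CL × τ = 0.917 × 3.811 × 18.8 = 65.70 mg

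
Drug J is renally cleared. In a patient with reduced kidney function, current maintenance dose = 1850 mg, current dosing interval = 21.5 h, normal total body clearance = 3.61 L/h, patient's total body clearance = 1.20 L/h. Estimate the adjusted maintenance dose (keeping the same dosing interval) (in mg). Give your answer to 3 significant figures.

615 mg

To keep the same average steady-state level, dosing rate must scale with clearance.
CL ratio = 1.20 / 3.61 = 0.3324
New dose (same interval) = 1850 × 0.3324 = 614.9 mg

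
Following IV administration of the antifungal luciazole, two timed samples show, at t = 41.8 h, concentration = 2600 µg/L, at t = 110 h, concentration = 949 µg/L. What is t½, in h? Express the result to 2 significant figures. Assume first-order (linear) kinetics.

k = ln(C₁/C₂) / (t₂ − t₁) = ln(2600/949) / (110 − 41.8)
  = 1.008 / 68.20 = 0.01478 h⁻¹
t½ = ln2 / k = 0.693147 / 0.01478 = 46.90 h

47 h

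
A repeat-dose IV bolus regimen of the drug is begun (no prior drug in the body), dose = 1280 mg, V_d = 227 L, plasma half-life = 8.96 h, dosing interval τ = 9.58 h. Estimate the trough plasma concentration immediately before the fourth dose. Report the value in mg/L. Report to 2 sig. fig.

C₀ per dose = Dose / Vd = 1280 / 227 = 5.639 mg/L
k = ln2 / t½ = 0.693147 / 8.96 = 0.07736 h⁻¹
Fraction remaining after one interval: r = e^(−kτ) = e^(−0.07736 × 9.58) = 0.4766
Before dose 4, 3 doses have been given (aged 1τ, 2τ, 3τ).
C_trough = C₀ × (r + r² + … + r^3) = C₀ × r(1−r^3)/(1−r)
        = 5.639 × 0.4766 × (1 − 0.1083) / (1 − 0.4766) = 4.579 mg/L

4.6 mg/L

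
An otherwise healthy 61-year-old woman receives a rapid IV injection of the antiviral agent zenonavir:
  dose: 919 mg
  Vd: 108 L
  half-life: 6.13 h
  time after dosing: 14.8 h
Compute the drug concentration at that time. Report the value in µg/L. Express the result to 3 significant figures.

C₀ = Dose / Vd = 919.0 / 108 = 8.509 mg/L
k = ln2 / t½ = 0.693147 / 6.13 = 0.1131 h⁻¹
C = C₀ · e^(−k·t) = 8.509 × e^(−0.1131 × 14.8)
  = 8.509 × 0.1875 = 1.595 mg/L
Convert: 1.595 mg/L × 1000 = 1595 µg/L

1600 µg/L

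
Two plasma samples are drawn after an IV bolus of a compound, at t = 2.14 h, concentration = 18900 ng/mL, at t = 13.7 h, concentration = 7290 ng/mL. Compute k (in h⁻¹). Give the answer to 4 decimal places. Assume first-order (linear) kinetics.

0.0824 h⁻¹

k = ln(C₁/C₂) / (t₂ − t₁) = ln(18900/7290) / (13.7 − 2.14)
  = 0.9527 / 11.56 = 0.08241 h⁻¹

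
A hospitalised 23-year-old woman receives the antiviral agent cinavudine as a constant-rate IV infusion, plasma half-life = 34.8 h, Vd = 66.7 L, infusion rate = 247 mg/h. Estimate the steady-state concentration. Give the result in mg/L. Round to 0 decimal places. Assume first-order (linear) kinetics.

186 mg/L

k = ln2 / t½ = 0.693147 / 34.8 = 0.01992 h⁻¹
CL = k × Vd = 0.01992 × 66.7 = 1.329 L/h
At steady state Css = R₀ / CL = 247 / 1.329 = 185.9 mg/L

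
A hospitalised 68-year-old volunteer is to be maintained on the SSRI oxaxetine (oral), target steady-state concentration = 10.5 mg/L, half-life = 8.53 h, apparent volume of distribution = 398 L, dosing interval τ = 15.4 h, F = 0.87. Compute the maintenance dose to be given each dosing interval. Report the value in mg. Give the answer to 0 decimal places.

6011 mg

k = ln2 / t½ = 0.693147 / 8.53 = 0.08126 h⁻¹
CL = k × Vd = 0.08126 × 398 = 32.34 L/h
At steady state, F × (Dose/τ) = Css × CL.
Dose = Css × CL × τ / F = 10.5 × 32.34 × 15.4 / 0.87 = 6011 mg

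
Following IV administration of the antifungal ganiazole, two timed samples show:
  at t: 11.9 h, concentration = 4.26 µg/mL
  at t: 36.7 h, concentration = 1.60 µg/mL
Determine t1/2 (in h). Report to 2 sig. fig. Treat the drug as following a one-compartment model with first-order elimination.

18 h

k = ln(C₁/C₂) / (t₂ − t₁) = ln(4.26/1.60) / (36.7 − 11.9)
  = 0.9793 / 24.80 = 0.03949 h⁻¹
t½ = ln2 / k = 0.693147 / 0.03949 = 17.55 h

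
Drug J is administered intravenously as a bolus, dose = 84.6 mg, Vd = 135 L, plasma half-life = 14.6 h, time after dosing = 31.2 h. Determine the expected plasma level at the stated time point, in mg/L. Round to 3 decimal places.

0.142 mg/L

C₀ = Dose / Vd = 84.60 / 135 = 0.6267 mg/L
k = ln2 / t½ = 0.693147 / 14.6 = 0.04748 h⁻¹
C = C₀ · e^(−k·t) = 0.6267 × e^(−0.04748 × 31.2)
  = 0.6267 × 0.2273 = 0.1424 mg/L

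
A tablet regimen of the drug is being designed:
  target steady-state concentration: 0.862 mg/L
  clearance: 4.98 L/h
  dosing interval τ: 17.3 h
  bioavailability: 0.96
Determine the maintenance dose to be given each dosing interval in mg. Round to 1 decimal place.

77.4 mg

At steady state, F × (Dose/τ) = Css × CL.
Dose = Css × CL × τ / F = 0.862 × 4.980 × 17.3 / 0.96 = 77.36 mg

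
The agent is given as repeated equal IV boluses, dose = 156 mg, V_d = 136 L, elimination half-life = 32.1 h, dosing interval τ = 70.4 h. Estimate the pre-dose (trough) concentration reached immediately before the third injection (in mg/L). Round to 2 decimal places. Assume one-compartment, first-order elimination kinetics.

C₀ per dose = Dose / Vd = 156 / 136 = 1.147 mg/L
k = ln2 / t½ = 0.693147 / 32.1 = 0.02159 h⁻¹
Fraction remaining after one interval: r = e^(−kτ) = e^(−0.02159 × 70.4) = 0.2187
Before dose 3, 2 doses have been given (aged 1τ, 2τ).
C_trough = C₀ × (r + r²) = 1.147 × (0.2187 + 0.04783) = 0.3057 mg/L

0.31 mg/L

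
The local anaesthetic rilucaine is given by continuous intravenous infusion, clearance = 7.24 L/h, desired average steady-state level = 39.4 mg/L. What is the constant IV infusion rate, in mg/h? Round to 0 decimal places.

At steady state, infusion rate R₀ = Css × CL = 39.4 × 7.240 = 285.3 mg/h

285 mg/h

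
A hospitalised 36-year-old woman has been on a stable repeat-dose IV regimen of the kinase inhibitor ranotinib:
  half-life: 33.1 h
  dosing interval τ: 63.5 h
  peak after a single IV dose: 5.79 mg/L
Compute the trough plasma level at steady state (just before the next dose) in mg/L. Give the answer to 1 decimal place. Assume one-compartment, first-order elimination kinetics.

k = ln2 / t½ = 0.693147 / 33.1 = 0.02094 h⁻¹
e^(−kτ) = e^(−0.02094 × 63.5) = 0.2646
Accumulation ratio R = 1 / (1 − e^(−kτ)) = 1 / (1 − 0.2646) = 1.360
Steady-state trough = C₀ × R × e^(−kτ) = 5.79 × 1.360 × 0.2646 = 2.084 mg/L

2.1 mg/L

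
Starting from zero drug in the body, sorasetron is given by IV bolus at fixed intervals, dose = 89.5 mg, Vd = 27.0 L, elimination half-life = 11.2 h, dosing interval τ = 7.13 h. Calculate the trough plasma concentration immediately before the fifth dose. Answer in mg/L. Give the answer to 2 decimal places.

C₀ per dose = Dose / Vd = 89.5 / 27.0 = 3.315 mg/L
k = ln2 / t½ = 0.693147 / 11.2 = 0.06189 h⁻¹
Fraction remaining after one interval: r = e^(−kτ) = e^(−0.06189 × 7.13) = 0.6432
Before dose 5, 4 doses have been given (aged 1τ, 2τ, 3τ, 4τ).
C_trough = C₀ × (r + r² + … + r^4) = C₀ × r(1−r^4)/(1−r)
        = 3.315 × 0.6432 × (1 − 0.1712) / (1 − 0.6432) = 4.953 mg/L

4.95 mg/L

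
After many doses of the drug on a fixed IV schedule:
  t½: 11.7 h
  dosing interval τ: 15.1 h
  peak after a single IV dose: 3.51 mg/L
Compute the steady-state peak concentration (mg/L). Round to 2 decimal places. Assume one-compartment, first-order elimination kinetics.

5.94 mg/L

k = ln2 / t½ = 0.693147 / 11.7 = 0.05924 h⁻¹
e^(−kτ) = e^(−0.05924 × 15.1) = 0.4088
Accumulation ratio R = 1 / (1 − e^(−kτ)) = 1 / (1 − 0.4088) = 1.691
Steady-state peak = C₀ × R = 3.51 × 1.691 = 5.935 mg/L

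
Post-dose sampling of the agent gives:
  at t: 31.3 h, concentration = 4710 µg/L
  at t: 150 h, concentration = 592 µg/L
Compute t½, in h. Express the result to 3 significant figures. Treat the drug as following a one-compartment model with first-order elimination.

k = ln(C₁/C₂) / (t₂ − t₁) = ln(4710/592) / (150 − 31.3)
  = 2.074 / 118.7 = 0.01747 h⁻¹
t½ = ln2 / k = 0.693147 / 0.01747 = 39.68 h

39.7 h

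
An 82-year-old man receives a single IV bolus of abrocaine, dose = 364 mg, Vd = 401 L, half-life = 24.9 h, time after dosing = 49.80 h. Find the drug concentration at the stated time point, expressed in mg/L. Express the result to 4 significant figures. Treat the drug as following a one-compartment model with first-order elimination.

C₀ = Dose / Vd = 364.0 / 401 = 0.9077 mg/L
k = ln2 / t½ = 0.693147 / 24.9 = 0.02784 h⁻¹
t / t½ = 49.80 / 24.9 = 2 half-lives
C = C₀ × (1/2)^2 = 0.9077 × 0.2500 = 0.2269 mg/L

0.2269 mg/L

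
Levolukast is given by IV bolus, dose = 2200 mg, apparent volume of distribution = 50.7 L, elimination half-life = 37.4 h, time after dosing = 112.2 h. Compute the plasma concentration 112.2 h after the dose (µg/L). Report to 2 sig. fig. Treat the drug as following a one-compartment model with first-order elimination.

5400 µg/L

C₀ = Dose / Vd = 2200 / 50.7 = 43.39 mg/L
k = ln2 / t½ = 0.693147 / 37.4 = 0.01853 h⁻¹
t / t½ = 112.2 / 37.4 = 3 half-lives
C = C₀ × (1/2)^3 = 43.39 × 0.1250 = 5.424 mg/L
Convert: 5.424 mg/L × 1000 = 5424 µg/L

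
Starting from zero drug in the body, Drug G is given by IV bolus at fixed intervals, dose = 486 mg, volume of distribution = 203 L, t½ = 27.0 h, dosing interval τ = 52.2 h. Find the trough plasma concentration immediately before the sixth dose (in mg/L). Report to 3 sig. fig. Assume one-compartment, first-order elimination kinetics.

C₀ per dose = Dose / Vd = 486 / 203 = 2.394 mg/L
k = ln2 / t½ = 0.693147 / 27.0 = 0.02567 h⁻¹
Fraction remaining after one interval: r = e^(−kτ) = e^(−0.02567 × 52.2) = 0.2619
Before dose 6, 5 doses have been given (aged 1τ, 2τ, 3τ, 4τ, 5τ).
C_trough = C₀ × (r + r² + … + r^5) = C₀ × r(1−r^5)/(1−r)
        = 2.394 × 0.2619 × (1 − 0.001232) / (1 − 0.2619) = 0.8484 mg/L

0.848 mg/L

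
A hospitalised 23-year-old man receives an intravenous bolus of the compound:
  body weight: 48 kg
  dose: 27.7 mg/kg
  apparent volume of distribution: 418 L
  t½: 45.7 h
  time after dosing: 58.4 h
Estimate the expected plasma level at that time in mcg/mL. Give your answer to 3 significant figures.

1.31 mcg/mL

Total dose = 27.7 × 48 = 1330 mg
C₀ = Dose / Vd = 1330 / 418 = 3.182 mg/L
k = ln2 / t½ = 0.693147 / 45.7 = 0.01517 h⁻¹
C = C₀ · e^(−k·t) = 3.182 × e^(−0.01517 × 58.4)
  = 3.182 × 0.4123 = 1.312 mg/L
(1.312 mg/L = 1.312 mcg/mL)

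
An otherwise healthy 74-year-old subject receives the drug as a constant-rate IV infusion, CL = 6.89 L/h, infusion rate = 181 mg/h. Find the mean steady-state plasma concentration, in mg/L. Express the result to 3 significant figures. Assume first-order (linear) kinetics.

At steady state Css = R₀ / CL = 181 / 6.890 = 26.27 mg/L

26.3 mg/L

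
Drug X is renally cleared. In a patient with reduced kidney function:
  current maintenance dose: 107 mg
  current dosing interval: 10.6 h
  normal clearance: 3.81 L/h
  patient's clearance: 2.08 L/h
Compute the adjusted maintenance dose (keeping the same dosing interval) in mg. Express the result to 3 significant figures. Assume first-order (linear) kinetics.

58.4 mg

To keep the same average steady-state level, dosing rate must scale with clearance.
CL ratio = 2.08 / 3.81 = 0.5459
New dose (same interval) = 107 × 0.5459 = 58.41 mg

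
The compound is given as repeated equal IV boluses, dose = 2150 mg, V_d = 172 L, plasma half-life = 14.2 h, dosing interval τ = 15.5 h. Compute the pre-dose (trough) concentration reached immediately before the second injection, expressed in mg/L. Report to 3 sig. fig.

C₀ per dose = Dose / Vd = 2150 / 172 = 12.50 mg/L
k = ln2 / t½ = 0.693147 / 14.2 = 0.04881 h⁻¹
Fraction remaining after one interval: r = e^(−kτ) = e^(−0.04881 × 15.5) = 0.4693
Before dose 2, 1 dose has been given (aged 1τ).
C_trough = C₀ × r = 12.50 × 0.4693 = 5.866 mg/L

5.87 mg/L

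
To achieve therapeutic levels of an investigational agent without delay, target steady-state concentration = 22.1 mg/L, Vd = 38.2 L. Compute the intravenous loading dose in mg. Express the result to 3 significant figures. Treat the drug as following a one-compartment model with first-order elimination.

LD = Css × Vd = 22.1 × 38.2 = 844.2 mg

844 mg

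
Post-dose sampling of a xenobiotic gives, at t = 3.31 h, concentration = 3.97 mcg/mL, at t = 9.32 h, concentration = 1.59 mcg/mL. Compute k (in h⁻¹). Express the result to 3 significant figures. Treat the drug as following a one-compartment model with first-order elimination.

0.152 h⁻¹

k = ln(C₁/C₂) / (t₂ − t₁) = ln(3.97/1.59) / (9.32 − 3.31)
  = 0.9150 / 6.010 = 0.1522 h⁻¹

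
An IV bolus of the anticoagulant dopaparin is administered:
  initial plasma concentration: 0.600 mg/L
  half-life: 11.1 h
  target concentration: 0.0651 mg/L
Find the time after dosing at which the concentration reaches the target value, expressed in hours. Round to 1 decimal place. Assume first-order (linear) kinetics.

k = ln2 / t½ = 0.693147 / 11.1 = 0.06245 h⁻¹
t = ln(C₀ / C) / k = ln(0.6000 / 0.0651) / 0.06245
  = ln(9.217) / 0.06245 = 2.221 / 0.06245 = 35.56 h

35.6 h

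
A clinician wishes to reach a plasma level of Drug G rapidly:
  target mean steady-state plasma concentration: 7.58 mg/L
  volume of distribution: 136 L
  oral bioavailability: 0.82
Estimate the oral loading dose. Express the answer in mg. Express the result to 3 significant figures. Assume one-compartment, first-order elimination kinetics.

1260 mg

LD = Css × Vd / F = 7.58 × 136 / 0.82 = 1257 mg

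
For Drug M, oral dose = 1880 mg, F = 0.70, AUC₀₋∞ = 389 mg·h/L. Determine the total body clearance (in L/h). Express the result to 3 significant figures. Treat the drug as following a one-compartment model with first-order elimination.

3.38 L/h

CL = F·Dose / AUC = 0.70 × 1880 / 389 = 3.383 L/h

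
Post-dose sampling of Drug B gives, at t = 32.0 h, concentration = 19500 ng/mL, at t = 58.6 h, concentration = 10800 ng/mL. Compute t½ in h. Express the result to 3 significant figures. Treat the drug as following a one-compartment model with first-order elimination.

31.2 h

k = ln(C₁/C₂) / (t₂ − t₁) = ln(19500/10800) / (58.6 − 32.0)
  = 0.5909 / 26.60 = 0.02221 h⁻¹
t½ = ln2 / k = 0.693147 / 0.02221 = 31.21 h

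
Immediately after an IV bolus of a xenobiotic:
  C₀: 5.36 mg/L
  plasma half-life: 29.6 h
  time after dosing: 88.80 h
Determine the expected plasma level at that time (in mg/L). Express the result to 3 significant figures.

0.670 mg/L

k = ln2 / t½ = 0.693147 / 29.6 = 0.02342 h⁻¹
t / t½ = 88.80 / 29.6 = 3 half-lives
C = C₀ × (1/2)^3 = 5.360 × 0.1250 = 0.6700 mg/L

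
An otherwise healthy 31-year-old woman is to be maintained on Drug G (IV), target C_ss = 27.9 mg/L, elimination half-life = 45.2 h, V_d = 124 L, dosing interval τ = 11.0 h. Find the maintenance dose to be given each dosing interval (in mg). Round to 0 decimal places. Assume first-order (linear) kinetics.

k = ln2 / t½ = 0.693147 / 45.2 = 0.01534 h⁻¹
CL = k × Vd = 0.01534 × 124 = 1.902 L/h
At steady state, Dose/τ = Css × CL.
Dose = Css × CL × τ = 27.9 × 1.902 × 11.0 = 583.7 mg

584 mg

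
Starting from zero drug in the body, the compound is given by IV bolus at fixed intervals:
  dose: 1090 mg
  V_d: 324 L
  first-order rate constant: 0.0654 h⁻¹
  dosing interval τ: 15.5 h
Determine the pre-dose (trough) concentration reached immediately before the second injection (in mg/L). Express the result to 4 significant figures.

C₀ per dose = Dose / Vd = 1090 / 324 = 3.364 mg/L
Fraction remaining after one interval: r = e^(−kτ) = e^(−0.06540 × 15.5) = 0.3629
Before dose 2, 1 dose has been given (aged 1τ).
C_trough = C₀ × r = 3.364 × 0.3629 = 1.221 mg/L

1.221 mg/L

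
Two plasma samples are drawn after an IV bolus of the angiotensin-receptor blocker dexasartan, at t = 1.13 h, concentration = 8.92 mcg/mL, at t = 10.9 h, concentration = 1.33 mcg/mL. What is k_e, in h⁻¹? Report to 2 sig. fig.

0.19 h⁻¹

k = ln(C₁/C₂) / (t₂ − t₁) = ln(8.92/1.33) / (10.9 − 1.13)
  = 1.903 / 9.770 = 0.1948 h⁻¹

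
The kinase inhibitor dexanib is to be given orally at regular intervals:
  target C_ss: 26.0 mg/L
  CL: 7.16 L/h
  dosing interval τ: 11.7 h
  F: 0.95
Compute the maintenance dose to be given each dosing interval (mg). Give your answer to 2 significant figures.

At steady state, F × (Dose/τ) = Css × CL.
Dose = Css × CL × τ / F = 26.0 × 7.160 × 11.7 / 0.95 = 2293 mg

2300 mg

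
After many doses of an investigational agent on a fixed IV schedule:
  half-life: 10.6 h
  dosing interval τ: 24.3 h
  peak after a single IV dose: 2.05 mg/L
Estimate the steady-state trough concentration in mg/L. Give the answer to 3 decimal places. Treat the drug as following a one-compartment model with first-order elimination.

0.526 mg/L

k = ln2 / t½ = 0.693147 / 10.6 = 0.06539 h⁻¹
e^(−kτ) = e^(−0.06539 × 24.3) = 0.2041
Accumulation ratio R = 1 / (1 − e^(−kτ)) = 1 / (1 − 0.2041) = 1.256
Steady-state trough = C₀ × R × e^(−kτ) = 2.05 × 1.256 × 0.2041 = 0.5255 mg/L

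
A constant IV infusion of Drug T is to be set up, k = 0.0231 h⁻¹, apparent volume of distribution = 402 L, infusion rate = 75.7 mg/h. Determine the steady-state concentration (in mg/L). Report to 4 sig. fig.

8.152 mg/L

CL = k × Vd = 0.02310 × 402 = 9.286 L/h
At steady state Css = R₀ / CL = 75.7 / 9.286 = 8.152 mg/L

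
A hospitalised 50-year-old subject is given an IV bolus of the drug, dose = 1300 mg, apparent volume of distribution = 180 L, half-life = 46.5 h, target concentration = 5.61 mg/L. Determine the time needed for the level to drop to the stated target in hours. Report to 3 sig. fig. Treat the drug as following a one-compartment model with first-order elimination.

C₀ = Dose / Vd = 1300 / 180 = 7.222 mg/L
k = ln2 / t½ = 0.693147 / 46.5 = 0.01491 h⁻¹
t = ln(C₀ / C) / k = ln(7.222 / 5.61) / 0.01491
  = ln(1.287) / 0.01491 = 0.2523 / 0.01491 = 16.92 h

16.9 h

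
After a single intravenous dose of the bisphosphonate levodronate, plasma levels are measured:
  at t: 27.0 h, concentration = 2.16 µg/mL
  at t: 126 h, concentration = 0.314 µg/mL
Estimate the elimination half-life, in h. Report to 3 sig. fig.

35.6 h

k = ln(C₁/C₂) / (t₂ − t₁) = ln(2.16/0.314) / (126 − 27.0)
  = 1.928 / 99.00 = 0.01947 h⁻¹
t½ = ln2 / k = 0.693147 / 0.01947 = 35.60 h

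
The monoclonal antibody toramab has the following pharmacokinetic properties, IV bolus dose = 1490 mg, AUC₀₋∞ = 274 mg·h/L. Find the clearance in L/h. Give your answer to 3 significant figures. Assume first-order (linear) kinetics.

CL = Dose / AUC = 1490 / 274 = 5.438 L/h

5.44 L/h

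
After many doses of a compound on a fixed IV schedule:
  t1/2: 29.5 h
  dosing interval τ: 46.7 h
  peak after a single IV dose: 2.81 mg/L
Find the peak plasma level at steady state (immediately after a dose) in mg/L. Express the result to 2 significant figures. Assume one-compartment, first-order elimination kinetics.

4.2 mg/L

k = ln2 / t½ = 0.693147 / 29.5 = 0.02350 h⁻¹
e^(−kτ) = e^(−0.02350 × 46.7) = 0.3337
Accumulation ratio R = 1 / (1 − e^(−kτ)) = 1 / (1 − 0.3337) = 1.501
Steady-state peak = C₀ × R = 2.81 × 1.501 = 4.218 mg/L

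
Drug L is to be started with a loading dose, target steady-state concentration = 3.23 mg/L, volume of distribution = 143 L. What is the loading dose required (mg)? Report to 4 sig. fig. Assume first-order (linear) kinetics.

461.9 mg

LD = Css × Vd = 3.23 × 143 = 461.9 mg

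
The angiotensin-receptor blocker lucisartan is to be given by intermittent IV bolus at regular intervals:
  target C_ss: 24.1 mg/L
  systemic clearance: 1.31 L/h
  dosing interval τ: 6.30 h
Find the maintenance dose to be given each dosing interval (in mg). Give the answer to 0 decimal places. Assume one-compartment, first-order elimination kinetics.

199 mg

At steady state, Dose/τ = Css × CL.
Dose = Css × CL × τ = 24.1 × 1.310 × 6.30 = 198.9 mg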